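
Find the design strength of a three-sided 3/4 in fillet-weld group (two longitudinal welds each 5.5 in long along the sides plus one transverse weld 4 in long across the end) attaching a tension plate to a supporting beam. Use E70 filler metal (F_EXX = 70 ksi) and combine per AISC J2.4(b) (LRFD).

t_e = 0.707 × 0.75 = 0.5302 in.
R_nwl = 0.6 × 70 × 0.5302 × 11 = 245 kip (longitudinal, 2 welds).
R_nwt = 0.6 × 70 × 0.5302 × 4 = 89.08 kip (transverse, base value).
(i) R_nwl + R_nwt = 334.1 kip; (ii) 0.85 R_nwl + 1.5 R_nwt = 341.9 kip.
R_n = max = 341.9 kip [governs: (ii)]; φR_n = 256.4 kip.

φR_n ≈ 256 kip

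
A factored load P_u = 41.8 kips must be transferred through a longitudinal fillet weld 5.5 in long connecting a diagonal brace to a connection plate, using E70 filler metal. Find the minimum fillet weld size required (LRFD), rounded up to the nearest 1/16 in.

w = 3/8 in

E70XX → F_EXX = 70 ksi.
Total weld length L = 5.5 in.
Required throat t_e = P_u / (φ × 0.6 F_EXX × L) = 41.8 / (0.75 × 0.6 × 70 × 5.5) = 0.2413 in.
Required leg w = t_e / 0.707 = 0.3413 in → use 3/8 in.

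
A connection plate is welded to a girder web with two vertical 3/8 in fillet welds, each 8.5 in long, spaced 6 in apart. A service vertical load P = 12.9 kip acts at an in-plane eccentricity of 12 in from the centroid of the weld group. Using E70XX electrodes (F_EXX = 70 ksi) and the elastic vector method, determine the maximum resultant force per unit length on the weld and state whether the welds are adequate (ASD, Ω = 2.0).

Total weld length L_w = 17 in. Treat welds as unit-width lines.
Polar moment about centroid: J = 2[d³/12 + d(b/2)²] = 2[8.5³/12 + 8.5×3²] = 255.4 in³.
Direct shear f_v = P/L_w = 12.9 / 17 = 0.7588 kip/in (vertical).
Torsion M = P·e = 12.9 × 12 = 154.8 kip·in.
Critical point at (x, y) = (3, 4.25) from centroid. f_tx = M·y/J = 2.576 kip/in; f_ty = M·x/J = 1.819 kip/in.
Resultant f_max = √[f_tx² + (f_v + f_ty)²] = √[2.576² + (0.7588 + 1.819)²] = 3.644 kip/in.
Capacity per unit length: r_n/Ω = (1/2.0) × 0.6 × 70 × (0.707 × 0.375) = 5.568 kip/in.
3.644 ≤ 5.568 → adequate.

f_max ≈ 3.64 kip/in; adequate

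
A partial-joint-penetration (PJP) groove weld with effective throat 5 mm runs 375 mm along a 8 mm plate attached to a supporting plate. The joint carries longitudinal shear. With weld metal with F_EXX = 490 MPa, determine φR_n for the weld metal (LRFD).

Effective throat (given) t_e = 5 mm.
A_we = 5 × 375 = 1875 mm².
F_nw = 0.6 F_EXX = 294 MPa.
φR_n = 0.75 × 294 × 1875 × 10⁻³ = 413.4 kN.

φR_n ≈ 413 kN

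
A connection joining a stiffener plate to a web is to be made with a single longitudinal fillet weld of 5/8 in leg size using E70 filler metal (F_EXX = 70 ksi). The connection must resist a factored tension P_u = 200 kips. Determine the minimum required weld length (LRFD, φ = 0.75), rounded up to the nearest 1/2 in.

L = 14.5 in

Throat t_e = 0.707 × 0.625 = 0.4419 in.
φr_n = 0.75 × 0.6 × 70 × 0.4419 = 13.92 kips/in.
L_req = P_u / φr_n = 200 / 13.92 = 14.37 in total.
Round up → use L = 14.5 in.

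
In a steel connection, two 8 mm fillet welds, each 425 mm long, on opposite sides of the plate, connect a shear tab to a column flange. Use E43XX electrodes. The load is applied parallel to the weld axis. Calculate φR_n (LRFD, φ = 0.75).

φR_n ≈ 930 kN

E43XX → F_EXX = 430 MPa.
Effective throat t_e = 0.707 × 8 = 5.656 mm.
Total length L = 850 mm; A_we = 5.656 × 850 = 4808 mm².
F_nw = 0.6 F_EXX = 0.6 × 430 = 258 MPa.
φR_n = 0.75 × 258 × 4808 × 10⁻³ = 930.3 kN.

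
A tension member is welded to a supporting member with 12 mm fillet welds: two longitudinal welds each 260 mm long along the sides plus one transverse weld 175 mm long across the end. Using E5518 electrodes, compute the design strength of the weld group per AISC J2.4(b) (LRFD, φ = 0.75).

φR_n ≈ 1480 kN

E55XX → F_EXX = 550 MPa.
t_e = 0.707 × 12 = 8.484 mm.
R_nwl = 0.6 × 550 × 8.484 × 520 × 10⁻³ = 1456 kN (longitudinal, 2 welds).
R_nwt = 0.6 × 550 × 8.484 × 175 × 10⁻³ = 490 kN (transverse, base value).
(i) R_nwl + R_nwt = 1946 kN; (ii) 0.85 R_nwl + 1.5 R_nwt = 1972 kN.
R_n = max = 1972 kN [governs: (ii)]; φR_n = 1479 kN.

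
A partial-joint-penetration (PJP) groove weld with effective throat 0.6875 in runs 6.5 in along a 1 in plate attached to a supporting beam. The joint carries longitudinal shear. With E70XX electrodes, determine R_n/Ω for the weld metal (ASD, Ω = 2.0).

R_n/Ω ≈ 93.8 kip

E70XX → F_EXX = 70 ksi.
Effective throat (given) t_e = 0.6875 in.
A_we = 0.6875 × 6.5 = 4.469 in².
F_nw = 0.6 F_EXX = 42 ksi.
R_n/Ω = (42 × 4.469) / 2.0 = 93.84 kip.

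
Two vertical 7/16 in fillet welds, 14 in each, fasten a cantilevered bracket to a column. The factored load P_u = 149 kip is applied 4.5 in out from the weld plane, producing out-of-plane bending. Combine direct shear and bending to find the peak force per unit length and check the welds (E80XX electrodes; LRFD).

f_max ≈ 11.6 kip/in; NOT adequate

E80XX → F_EXX = 80 ksi.
L_w = 2 × 14 = 28 in; section modulus (unit throat) S = 2 × L²/6 = 65.33 in².
Direct shear f_v = P/L_w = 149/28 = 5.321 kip/in.
Moment M = P × e = 149 × 4.5 = 670.5 kip·in; bending f_b = M/S = 10.26 kip/in.
f_max = √(f_v² + f_b²) = √(5.321² + 10.26²) = 11.56 kip/in.
φr_n = 0.75 × 0.6 × 80 × (0.707 × 0.4375) = 11.14 kip/in → NOT adequate.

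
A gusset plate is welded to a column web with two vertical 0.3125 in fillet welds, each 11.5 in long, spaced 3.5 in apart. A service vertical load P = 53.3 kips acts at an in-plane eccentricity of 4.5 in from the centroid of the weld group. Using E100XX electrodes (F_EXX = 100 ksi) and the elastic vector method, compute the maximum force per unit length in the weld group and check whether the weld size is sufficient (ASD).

Total weld length L_w = 23 in. Treat welds as unit-width lines.
Polar moment about centroid: J = 2[d³/12 + d(b/2)²] = 2[11.5³/12 + 11.5×1.75²] = 323.9 in³.
Direct shear f_v = P/L_w = 53.3 / 23 = 2.317 kip/in (vertical).
Torsion M = P·e = 53.3 × 4.5 = 239.85 kip·in.
Critical point at (x, y) = (1.75, 5.75) from centroid. f_tx = M·y/J = 4.258 kip/in; f_ty = M·x/J = 1.296 kip/in.
Resultant f_max = √[f_tx² + (f_v + f_ty)²] = √[4.258² + (2.317 + 1.296)²] = 5.584 kip/in.
Capacity per unit length: r_n/Ω = (1/2.0) × 0.6 × 100 × (0.707 × 0.3125) = 6.628 kip/in.
5.584 ≤ 6.628 → adequate.

f_max ≈ 5.58 kip/in; adequate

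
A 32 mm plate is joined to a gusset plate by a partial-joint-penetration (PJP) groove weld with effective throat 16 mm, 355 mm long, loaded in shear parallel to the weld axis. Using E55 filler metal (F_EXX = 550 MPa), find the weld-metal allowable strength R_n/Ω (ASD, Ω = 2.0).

R_n/Ω ≈ 937 kN

Effective throat (given) t_e = 16 mm.
A_we = 16 × 355 = 5680 mm².
F_nw = 0.6 F_EXX = 330 MPa.
R_n/Ω = (330 × 5680) / 2.0 × 10⁻³ = 937.2 kN.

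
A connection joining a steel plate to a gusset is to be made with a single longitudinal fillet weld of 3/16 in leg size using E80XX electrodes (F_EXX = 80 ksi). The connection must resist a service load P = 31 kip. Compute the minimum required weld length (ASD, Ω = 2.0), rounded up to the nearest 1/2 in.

L = 10 in

Throat t_e = 0.707 × 0.1875 = 0.1326 in.
r_n/Ω = (0.6 × 80 × 0.1326) / 2.0 = 3.181 kip/in.
L_req = P / (r_n/Ω) = 31 / 3.181 = 9.744 in total.
Round up → use L = 10 in.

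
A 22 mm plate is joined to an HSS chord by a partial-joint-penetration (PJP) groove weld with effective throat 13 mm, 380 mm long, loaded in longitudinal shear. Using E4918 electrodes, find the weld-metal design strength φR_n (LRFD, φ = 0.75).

φR_n ≈ 1090 kN

E49XX → F_EXX = 490 MPa.
Effective throat (given) t_e = 13 mm.
A_we = 13 × 380 = 4940 mm².
F_nw = 0.6 F_EXX = 294 MPa.
φR_n = 0.75 × 294 × 4940 × 10⁻³ = 1089 kN.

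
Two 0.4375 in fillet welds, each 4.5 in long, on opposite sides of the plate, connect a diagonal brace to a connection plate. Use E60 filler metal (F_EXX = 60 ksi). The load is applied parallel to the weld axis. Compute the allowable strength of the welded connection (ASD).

Effective throat t_e = 0.707 × 0.4375 = 0.3093 in.
Total length L = 9 in; A_we = 0.3093 × 9 = 2.784 in².
F_nw = 0.6 F_EXX = 0.6 × 60 = 36 ksi.
R_n = 36 × 2.784 = 100.2 kip; R_n/Ω = 100.2/2.0 = 50.11 kip.

R_n/Ω ≈ 50.1 kip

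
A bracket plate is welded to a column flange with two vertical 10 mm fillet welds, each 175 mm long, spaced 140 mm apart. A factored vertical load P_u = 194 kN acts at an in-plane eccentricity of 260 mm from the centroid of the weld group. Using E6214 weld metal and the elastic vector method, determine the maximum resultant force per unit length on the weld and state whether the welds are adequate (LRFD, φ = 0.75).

E62XX → F_EXX = 620 MPa.
Total weld length L_w = 350 mm. Treat welds as unit-width lines.
Polar moment about centroid: J = 2[d³/12 + d(b/2)²] = 2[175³/12 + 175×70²] = 2608000 mm³.
Direct shear f_v = P/L_w = 194×10³ / 350 = 554.3 N/mm (vertical).
Torsion M = P·e = 194×10³ × 260 = 50440000 N·mm.
Critical point at (x, y) = (70, 87.5) from centroid. f_tx = M·y/J = 1692 N/mm; f_ty = M·x/J = 1354 N/mm.
Resultant f_max = √[f_tx² + (f_v + f_ty)²] = √[1692² + (554.3 + 1354)²] = 2550 N/mm.
Capacity per unit length: φr_n = 0.75 × 0.6 × 620 × (0.707 × 10) = 1973 N/mm.
2550 > 1973 → NOT adequate.

f_max ≈ 2550 N/mm; NOT adequate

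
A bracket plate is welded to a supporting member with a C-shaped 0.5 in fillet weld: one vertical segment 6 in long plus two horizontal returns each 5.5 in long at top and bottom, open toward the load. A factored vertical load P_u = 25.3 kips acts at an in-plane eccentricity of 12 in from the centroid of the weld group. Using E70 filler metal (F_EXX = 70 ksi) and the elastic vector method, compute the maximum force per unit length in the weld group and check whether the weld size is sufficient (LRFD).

Total weld length L_w = 17 in. Treat welds as unit-width lines.
Centroid: x̄ = 2×5.5×2.75 / 17 = 1.779 in from the vertical weld.
Polar moment about centroid: J = I_x + I_y = [6³/12 + 2×5.5×3²] + [6×1.779² + 2(5.5³/12 + 5.5×0.9706²)] = 174.1 in³.
Direct shear f_v = P/L_w = 25.3 / 17 = 1.488 kip/in (vertical).
Torsion M = P·e = 25.3 × 12 = 303.6 kip·in.
Critical point at (x, y) = (3.721, 3) from centroid. f_tx = M·y/J = 5.232 kip/in; f_ty = M·x/J = 6.488 kip/in.
Resultant f_max = √[f_tx² + (f_v + f_ty)²] = √[5.232² + (1.488 + 6.488)²] = 9.539 kip/in.
Capacity per unit length: φr_n = 0.75 × 0.6 × 70 × (0.707 × 0.5) = 11.14 kip/in.
9.539 ≤ 11.14 → adequate.

f_max ≈ 9.54 kip/in; adequate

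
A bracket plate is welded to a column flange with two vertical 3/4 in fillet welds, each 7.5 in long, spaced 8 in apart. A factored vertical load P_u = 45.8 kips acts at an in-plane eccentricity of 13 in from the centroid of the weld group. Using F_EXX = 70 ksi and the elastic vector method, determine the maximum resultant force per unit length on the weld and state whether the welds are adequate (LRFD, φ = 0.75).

Total weld length L_w = 15 in. Treat welds as unit-width lines.
Polar moment about centroid: J = 2[d³/12 + d(b/2)²] = 2[7.5³/12 + 7.5×4²] = 310.3 in³.
Direct shear f_v = P/L_w = 45.8 / 15 = 3.053 kip/in (vertical).
Torsion M = P·e = 45.8 × 13 = 595.4 kip·in.
Critical point at (x, y) = (4, 3.75) from centroid. f_tx = M·y/J = 7.195 kip/in; f_ty = M·x/J = 7.675 kip/in.
Resultant f_max = √[f_tx² + (f_v + f_ty)²] = √[7.195² + (3.053 + 7.675)²] = 12.92 kip/in.
Capacity per unit length: φr_n = 0.75 × 0.6 × 70 × (0.707 × 0.75) = 16.7 kip/in.
12.92 ≤ 16.7 → adequate.

f_max ≈ 12.9 kip/in; adequate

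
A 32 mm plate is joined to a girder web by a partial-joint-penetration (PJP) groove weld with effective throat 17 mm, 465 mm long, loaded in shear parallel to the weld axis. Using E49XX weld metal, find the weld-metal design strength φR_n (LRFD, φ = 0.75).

E49XX → F_EXX = 490 MPa.
Effective throat (given) t_e = 17 mm.
A_we = 17 × 465 = 7905 mm².
F_nw = 0.6 F_EXX = 294 MPa.
φR_n = 0.75 × 294 × 7905 × 10⁻³ = 1743 kN.

φR_n ≈ 1740 kN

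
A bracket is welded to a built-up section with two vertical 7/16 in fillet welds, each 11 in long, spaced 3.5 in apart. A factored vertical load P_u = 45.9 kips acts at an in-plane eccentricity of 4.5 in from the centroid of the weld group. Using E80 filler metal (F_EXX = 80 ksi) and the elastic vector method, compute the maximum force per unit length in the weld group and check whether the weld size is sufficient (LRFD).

Total weld length L_w = 22 in. Treat welds as unit-width lines.
Polar moment about centroid: J = 2[d³/12 + d(b/2)²] = 2[11³/12 + 11×1.75²] = 289.2 in³.
Direct shear f_v = P/L_w = 45.9 / 22 = 2.086 kip/in (vertical).
Torsion M = P·e = 45.9 × 4.5 = 206.55 kip·in.
Critical point at (x, y) = (1.75, 5.5) from centroid. f_tx = M·y/J = 3.928 kip/in; f_ty = M·x/J = 1.25 kip/in.
Resultant f_max = √[f_tx² + (f_v + f_ty)²] = √[3.928² + (2.086 + 1.25)²] = 5.154 kip/in.
Capacity per unit length: φr_n = 0.75 × 0.6 × 80 × (0.707 × 0.4375) = 11.14 kip/in.
5.154 ≤ 11.14 → adequate.

f_max ≈ 5.15 kip/in; adequate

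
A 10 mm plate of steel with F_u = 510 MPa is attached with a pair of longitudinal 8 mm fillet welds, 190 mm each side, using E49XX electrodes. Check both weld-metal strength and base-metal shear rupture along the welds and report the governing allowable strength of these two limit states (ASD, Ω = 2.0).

R_n/Ω ≈ 316 kN (weld metal governs)

E49XX → F_EXX = 490 MPa.
t_e = 0.707 × 8 = 5.656 mm; L = 380 mm.
Weld metal: R_n/Ω = (1/2.0) × 0.6 × 490 × 5.656 × 380 × 10⁻³ = 315.9 kN.
Base metal (shear rupture): R_n/Ω = (1/2.0) × 0.6 × 510 × 10 × 380 × 10⁻³ = 581.4 kN.
Governing: weld metal.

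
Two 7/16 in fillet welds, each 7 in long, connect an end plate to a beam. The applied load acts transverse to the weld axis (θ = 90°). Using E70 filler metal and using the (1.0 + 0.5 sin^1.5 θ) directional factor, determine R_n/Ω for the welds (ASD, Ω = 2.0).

E70XX → F_EXX = 70 ksi.
t_e = 0.707 × 0.4375 = 0.3093 in; A_we = 0.3093 × 14 = 4.33 in².
Directional factor: 1.0 + 0.5 sin^1.5(90°) = 1.5.
F_nw = 0.6 × 70 × 1.5 = 63 ksi.
R_n/Ω = (63 × 4.33) / 2.0 = 136.4 kip.

R_n/Ω ≈ 136 kip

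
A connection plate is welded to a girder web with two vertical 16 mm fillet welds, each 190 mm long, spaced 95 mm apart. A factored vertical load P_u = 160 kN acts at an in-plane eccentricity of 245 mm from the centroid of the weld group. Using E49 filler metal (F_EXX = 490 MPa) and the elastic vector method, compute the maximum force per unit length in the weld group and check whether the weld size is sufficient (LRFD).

f_max ≈ 2300 N/mm; adequate

Total weld length L_w = 380 mm. Treat welds as unit-width lines.
Polar moment about centroid: J = 2[d³/12 + d(b/2)²] = 2[190³/12 + 190×47.5²] = 2001000 mm³.
Direct shear f_v = P/L_w = 160×10³ / 380 = 421.1 N/mm (vertical).
Torsion M = P·e = 160×10³ × 245 = 39200000 N·mm.
Critical point at (x, y) = (47.5, 95) from centroid. f_tx = M·y/J = 1861 N/mm; f_ty = M·x/J = 930.7 N/mm.
Resultant f_max = √[f_tx² + (f_v + f_ty)²] = √[1861² + (421.1 + 930.7)²] = 2301 N/mm.
Capacity per unit length: φr_n = 0.75 × 0.6 × 490 × (0.707 × 16) = 2494 N/mm.
2301 ≤ 2494 → adequate.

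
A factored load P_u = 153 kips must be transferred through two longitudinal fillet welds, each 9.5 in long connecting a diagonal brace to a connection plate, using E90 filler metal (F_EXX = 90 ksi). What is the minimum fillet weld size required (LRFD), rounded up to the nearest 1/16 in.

w = 5/16 in

Total weld length L = 19 in.
Required throat t_e = P_u / (φ × 0.6 F_EXX × L) = 153 / (0.75 × 0.6 × 90 × 19) = 0.1988 in.
Required leg w = t_e / 0.707 = 0.2812 in → use 5/16 in.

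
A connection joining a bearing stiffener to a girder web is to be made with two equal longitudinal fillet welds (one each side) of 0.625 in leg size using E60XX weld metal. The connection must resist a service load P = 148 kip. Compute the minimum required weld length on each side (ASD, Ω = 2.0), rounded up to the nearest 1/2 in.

E60XX → F_EXX = 60 ksi.
Throat t_e = 0.707 × 0.625 = 0.4419 in.
r_n/Ω = (0.6 × 60 × 0.4419) / 2.0 = 7.954 kip/in.
L_req = P / (r_n/Ω) = 148 / 7.954 = 18.61 in total.
Per side: 18.61 / 2 = 9.304 in.
Round up → use L = 9.5 in on each side.

L = 9.5 in on each side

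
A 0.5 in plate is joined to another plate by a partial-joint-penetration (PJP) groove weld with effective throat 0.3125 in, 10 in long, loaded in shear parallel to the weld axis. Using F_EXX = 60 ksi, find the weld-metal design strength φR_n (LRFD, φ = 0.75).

φR_n ≈ 84.4 kips

Effective throat (given) t_e = 0.3125 in.
A_we = 0.3125 × 10 = 3.125 in².
F_nw = 0.6 F_EXX = 36 ksi.
φR_n = 0.75 × 36 × 3.125 = 84.38 kips.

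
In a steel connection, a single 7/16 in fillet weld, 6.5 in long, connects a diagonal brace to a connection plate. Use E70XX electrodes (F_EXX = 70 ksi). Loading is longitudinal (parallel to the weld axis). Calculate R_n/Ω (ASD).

Effective throat t_e = 0.707 × 0.4375 = 0.3093 in.
Total length L = 6.5 in; A_we = 0.3093 × 6.5 = 2.011 in².
F_nw = 0.6 F_EXX = 0.6 × 70 = 42 ksi.
R_n = 42 × 2.011 = 84.44 kips; R_n/Ω = 84.44/2.0 = 42.22 kips.

R_n/Ω ≈ 42.2 kips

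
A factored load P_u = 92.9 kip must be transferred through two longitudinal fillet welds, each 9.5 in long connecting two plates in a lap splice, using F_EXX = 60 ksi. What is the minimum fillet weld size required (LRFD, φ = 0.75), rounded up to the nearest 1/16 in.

Total weld length L = 19 in.
Required throat t_e = P_u / (φ × 0.6 F_EXX × L) = 92.9 / (0.75 × 0.6 × 60 × 19) = 0.1811 in.
Required leg w = t_e / 0.707 = 0.2561 in → use 5/16 in.

w = 5/16 in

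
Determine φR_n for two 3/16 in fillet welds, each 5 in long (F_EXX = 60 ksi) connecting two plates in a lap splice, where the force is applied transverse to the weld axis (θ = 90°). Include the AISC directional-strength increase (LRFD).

φR_n ≈ 53.7 kip

t_e = 0.707 × 0.1875 = 0.1326 in; A_we = 0.1326 × 10 = 1.326 in².
Directional factor: 1.0 + 0.5 sin^1.5(90°) = 1.5.
F_nw = 0.6 × 60 × 1.5 = 54 ksi.
φR_n = 0.75 × 54 × 1.326 = 53.69 kip.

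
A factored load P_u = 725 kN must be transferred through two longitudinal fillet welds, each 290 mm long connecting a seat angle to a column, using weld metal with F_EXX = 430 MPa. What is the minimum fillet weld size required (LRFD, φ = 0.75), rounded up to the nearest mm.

Total weld length L = 580 mm.
Required throat t_e = P_u / (φ × 0.6 F_EXX × L) = 725 / (0.75 × 0.6 × 430 × 580 × 10⁻³) = 6.46 mm.
Required leg w = t_e / 0.707 = 9.137 mm → use 10 mm.

w = 10 mm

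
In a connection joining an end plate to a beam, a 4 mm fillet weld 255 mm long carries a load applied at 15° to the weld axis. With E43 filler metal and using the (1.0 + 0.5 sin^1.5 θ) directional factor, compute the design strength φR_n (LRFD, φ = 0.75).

φR_n ≈ 149 kN

E43XX → F_EXX = 430 MPa.
t_e = 0.707 × 4 = 2.828 mm; A_we = 2.828 × 255 = 721.1 mm².
Directional factor: 1.0 + 0.5 sin^1.5(15°) = 1.066.
F_nw = 0.6 × 430 × 1.066 = 275 MPa.
φR_n = 0.75 × 275 × 721.1 × 10⁻³ = 148.7 kN.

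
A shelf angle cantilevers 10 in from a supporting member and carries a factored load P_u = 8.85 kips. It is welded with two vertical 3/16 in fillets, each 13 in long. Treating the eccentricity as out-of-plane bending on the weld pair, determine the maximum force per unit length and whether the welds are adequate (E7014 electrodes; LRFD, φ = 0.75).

E70XX → F_EXX = 70 ksi.
L_w = 2 × 13 = 26 in; section modulus (unit throat) S = 2 × L²/6 = 56.33 in².
Direct shear f_v = P/L_w = 8.85/26 = 0.3404 kip/in.
Moment M = P × e = 8.85 × 10 = 88.5 kip·in; bending f_b = M/S = 1.571 kip/in.
f_max = √(f_v² + f_b²) = √(0.3404² + 1.571²) = 1.607 kip/in.
φr_n = 0.75 × 0.6 × 70 × (0.707 × 0.1875) = 4.176 kip/in → adequate.

f_max ≈ 1.61 kip/in; adequate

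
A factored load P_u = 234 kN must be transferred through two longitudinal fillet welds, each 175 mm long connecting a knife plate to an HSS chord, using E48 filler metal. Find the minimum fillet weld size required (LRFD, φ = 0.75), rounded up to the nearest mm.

E48XX → F_EXX = 480 MPa.
Total weld length L = 350 mm.
Required throat t_e = P_u / (φ × 0.6 F_EXX × L) = 234 / (0.75 × 0.6 × 480 × 350 × 10⁻³) = 3.095 mm.
Required leg w = t_e / 0.707 = 4.378 mm → use 5 mm.

w = 5 mm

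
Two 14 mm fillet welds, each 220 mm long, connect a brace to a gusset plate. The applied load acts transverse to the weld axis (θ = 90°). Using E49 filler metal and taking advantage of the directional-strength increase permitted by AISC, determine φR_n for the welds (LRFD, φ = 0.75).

φR_n ≈ 1440 kN

E49XX → F_EXX = 490 MPa.
t_e = 0.707 × 14 = 9.898 mm; A_we = 9.898 × 440 = 4355 mm².
Directional factor: 1.0 + 0.5 sin^1.5(90°) = 1.5.
F_nw = 0.6 × 490 × 1.5 = 441 MPa.
φR_n = 0.75 × 441 × 4355 × 10⁻³ = 1440 kN.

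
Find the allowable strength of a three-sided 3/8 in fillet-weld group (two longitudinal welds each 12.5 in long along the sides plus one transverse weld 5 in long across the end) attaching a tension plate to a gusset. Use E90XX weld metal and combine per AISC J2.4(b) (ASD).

R_n/Ω ≈ 215 kips

E90XX → F_EXX = 90 ksi.
t_e = 0.707 × 0.375 = 0.2651 in.
R_nwl = 0.6 × 90 × 0.2651 × 25 = 357.9 kips (longitudinal, 2 welds).
R_nwt = 0.6 × 90 × 0.2651 × 5 = 71.58 kips (transverse, base value).
(i) R_nwl + R_nwt = 429.5 kips; (ii) 0.85 R_nwl + 1.5 R_nwt = 411.6 kips.
R_n = max = 429.5 kips [governs: (i)]; R_n/Ω = 214.8 kips.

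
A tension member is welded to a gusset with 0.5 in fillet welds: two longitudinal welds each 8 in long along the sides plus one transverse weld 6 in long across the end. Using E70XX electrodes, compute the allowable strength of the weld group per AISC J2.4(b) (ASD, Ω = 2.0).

R_n/Ω ≈ 168 kip

E70XX → F_EXX = 70 ksi.
t_e = 0.707 × 0.5 = 0.3535 in.
R_nwl = 0.6 × 70 × 0.3535 × 16 = 237.6 kip (longitudinal, 2 welds).
R_nwt = 0.6 × 70 × 0.3535 × 6 = 89.08 kip (transverse, base value).
(i) R_nwl + R_nwt = 326.6 kip; (ii) 0.85 R_nwl + 1.5 R_nwt = 335.5 kip.
R_n = max = 335.5 kip [governs: (ii)]; R_n/Ω = 167.8 kip.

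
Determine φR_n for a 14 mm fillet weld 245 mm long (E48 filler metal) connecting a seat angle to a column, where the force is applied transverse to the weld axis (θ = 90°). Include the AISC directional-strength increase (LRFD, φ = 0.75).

E48XX → F_EXX = 480 MPa.
t_e = 0.707 × 14 = 9.898 mm; A_we = 9.898 × 245 = 2425 mm².
Directional factor: 1.0 + 0.5 sin^1.5(90°) = 1.5.
F_nw = 0.6 × 480 × 1.5 = 432 MPa.
φR_n = 0.75 × 432 × 2425 × 10⁻³ = 785.7 kN.

φR_n ≈ 786 kN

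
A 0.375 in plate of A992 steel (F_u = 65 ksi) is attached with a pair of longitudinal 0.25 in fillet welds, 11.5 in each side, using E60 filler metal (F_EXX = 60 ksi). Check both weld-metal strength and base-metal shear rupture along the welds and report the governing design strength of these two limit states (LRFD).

φR_n ≈ 110 kips (weld metal governs)

t_e = 0.707 × 0.25 = 0.1767 in; L = 23 in.
Weld metal: φR_n = 0.75 × 0.6 × 60 × 0.1767 × 23 = 109.8 kips.
Base metal (shear rupture): φR_n = 0.75 × 0.6 × 65 × 0.375 × 23 = 252.3 kips.
Governing: weld metal.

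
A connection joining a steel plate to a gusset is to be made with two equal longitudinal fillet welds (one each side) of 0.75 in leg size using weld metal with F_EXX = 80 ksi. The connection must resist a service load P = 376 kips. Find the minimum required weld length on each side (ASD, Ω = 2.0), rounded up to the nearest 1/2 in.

Throat t_e = 0.707 × 0.75 = 0.5302 in.
r_n/Ω = (0.6 × 80 × 0.5302) / 2.0 = 12.73 kip/in.
L_req = P / (r_n/Ω) = 376 / 12.73 = 29.55 in total.
Per side: 29.55 / 2 = 14.77 in.
Round up → use L = 15 in on each side.

L = 15 in on each side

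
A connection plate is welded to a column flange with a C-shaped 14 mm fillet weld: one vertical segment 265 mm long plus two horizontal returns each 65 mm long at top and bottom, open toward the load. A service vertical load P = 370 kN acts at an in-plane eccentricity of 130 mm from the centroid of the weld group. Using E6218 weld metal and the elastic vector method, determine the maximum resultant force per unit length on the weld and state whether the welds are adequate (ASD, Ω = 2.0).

f_max ≈ 2260 N/mm; NOT adequate

E62XX → F_EXX = 620 MPa.
Total weld length L_w = 395 mm. Treat welds as unit-width lines.
Centroid: x̄ = 2×65×32.5 / 395 = 10.7 mm from the vertical weld.
Polar moment about centroid: J = I_x + I_y = [265³/12 + 2×65×132.5²] + [265×10.7² + 2(65³/12 + 65×21.8²)] = 3971000 mm³.
Direct shear f_v = P/L_w = 370×10³ / 395 = 936.7 N/mm (vertical).
Torsion M = P·e = 370×10³ × 130 = 48100000 N·mm.
Critical point at (x, y) = (54.3, 132.5) from centroid. f_tx = M·y/J = 1605 N/mm; f_ty = M·x/J = 657.8 N/mm.
Resultant f_max = √[f_tx² + (f_v + f_ty)²] = √[1605² + (936.7 + 657.8)²] = 2262 N/mm.
Capacity per unit length: r_n/Ω = (1/2.0) × 0.6 × 620 × (0.707 × 14) = 1841 N/mm.
2262 > 1841 → NOT adequate.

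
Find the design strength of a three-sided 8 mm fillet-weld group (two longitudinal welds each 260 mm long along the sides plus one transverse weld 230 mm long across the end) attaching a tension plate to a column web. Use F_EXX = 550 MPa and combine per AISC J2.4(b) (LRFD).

φR_n ≈ 1100 kN

t_e = 0.707 × 8 = 5.656 mm.
R_nwl = 0.6 × 550 × 5.656 × 520 × 10⁻³ = 970.6 kN (longitudinal, 2 welds).
R_nwt = 0.6 × 550 × 5.656 × 230 × 10⁻³ = 429.3 kN (transverse, base value).
(i) R_nwl + R_nwt = 1400 kN; (ii) 0.85 R_nwl + 1.5 R_nwt = 1469 kN.
R_n = max = 1469 kN [governs: (ii)]; φR_n = 1102 kN.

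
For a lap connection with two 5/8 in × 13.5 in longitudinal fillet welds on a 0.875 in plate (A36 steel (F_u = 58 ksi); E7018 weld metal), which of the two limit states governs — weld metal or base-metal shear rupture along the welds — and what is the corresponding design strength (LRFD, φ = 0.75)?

E70XX → F_EXX = 70 ksi.
t_e = 0.707 × 0.625 = 0.4419 in; L = 27 in.
Weld metal: φR_n = 0.75 × 0.6 × 70 × 0.4419 × 27 = 375.8 kip.
Base metal (shear rupture): φR_n = 0.75 × 0.6 × 58 × 0.875 × 27 = 616.6 kip.
Governing: weld metal.

φR_n ≈ 376 kip (weld metal governs)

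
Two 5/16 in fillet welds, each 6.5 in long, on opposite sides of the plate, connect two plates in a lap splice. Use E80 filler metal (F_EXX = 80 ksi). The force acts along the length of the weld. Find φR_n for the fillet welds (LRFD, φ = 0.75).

Effective throat t_e = 0.707 × 0.3125 = 0.2209 in.
Total length L = 13 in; A_we = 0.2209 × 13 = 2.872 in².
F_nw = 0.6 F_EXX = 0.6 × 80 = 48 ksi.
φR_n = 0.75 × 48 × 2.872 = 103.4 kips.

φR_n ≈ 103 kips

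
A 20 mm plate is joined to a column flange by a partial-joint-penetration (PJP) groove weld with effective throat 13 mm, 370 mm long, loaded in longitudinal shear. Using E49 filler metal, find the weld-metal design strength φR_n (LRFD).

φR_n ≈ 1060 kN

E49XX → F_EXX = 490 MPa.
Effective throat (given) t_e = 13 mm.
A_we = 13 × 370 = 4810 mm².
F_nw = 0.6 F_EXX = 294 MPa.
φR_n = 0.75 × 294 × 4810 × 10⁻³ = 1061 kN.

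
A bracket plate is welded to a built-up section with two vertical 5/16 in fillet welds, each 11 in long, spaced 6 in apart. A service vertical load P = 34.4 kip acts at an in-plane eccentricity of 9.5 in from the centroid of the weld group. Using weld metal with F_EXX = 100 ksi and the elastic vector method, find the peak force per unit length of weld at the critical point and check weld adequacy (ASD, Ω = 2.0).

Total weld length L_w = 22 in. Treat welds as unit-width lines.
Polar moment about centroid: J = 2[d³/12 + d(b/2)²] = 2[11³/12 + 11×3²] = 419.8 in³.
Direct shear f_v = P/L_w = 34.4 / 22 = 1.564 kip/in (vertical).
Torsion M = P·e = 34.4 × 9.5 = 326.8 kip·in.
Critical point at (x, y) = (3, 5.5) from centroid. f_tx = M·y/J = 4.281 kip/in; f_ty = M·x/J = 2.335 kip/in.
Resultant f_max = √[f_tx² + (f_v + f_ty)²] = √[4.281² + (1.564 + 2.335)²] = 5.79 kip/in.
Capacity per unit length: r_n/Ω = (1/2.0) × 0.6 × 100 × (0.707 × 0.3125) = 6.628 kip/in.
5.79 ≤ 6.628 → adequate.

f_max ≈ 5.79 kip/in; adequate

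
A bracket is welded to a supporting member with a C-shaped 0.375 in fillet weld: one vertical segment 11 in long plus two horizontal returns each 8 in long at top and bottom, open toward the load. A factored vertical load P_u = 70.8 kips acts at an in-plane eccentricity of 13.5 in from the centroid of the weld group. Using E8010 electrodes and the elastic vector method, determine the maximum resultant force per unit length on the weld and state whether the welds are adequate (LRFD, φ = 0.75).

f_max ≈ 11.6 kip/in; NOT adequate

E80XX → F_EXX = 80 ksi.
Total weld length L_w = 27 in. Treat welds as unit-width lines.
Centroid: x̄ = 2×8×4 / 27 = 2.37 in from the vertical weld.
Polar moment about centroid: J = I_x + I_y = [11³/12 + 2×8×5.5²] + [11×2.37² + 2(8³/12 + 8×1.63²)] = 784.5 in³.
Direct shear f_v = P/L_w = 70.8 / 27 = 2.622 kip/in (vertical).
Torsion M = P·e = 70.8 × 13.5 = 955.8 kip·in.
Critical point at (x, y) = (5.63, 5.5) from centroid. f_tx = M·y/J = 6.701 kip/in; f_ty = M·x/J = 6.858 kip/in.
Resultant f_max = √[f_tx² + (f_v + f_ty)²] = √[6.701² + (2.622 + 6.858)²] = 11.61 kip/in.
Capacity per unit length: φr_n = 0.75 × 0.6 × 80 × (0.707 × 0.375) = 9.544 kip/in.
11.61 > 9.544 → NOT adequate.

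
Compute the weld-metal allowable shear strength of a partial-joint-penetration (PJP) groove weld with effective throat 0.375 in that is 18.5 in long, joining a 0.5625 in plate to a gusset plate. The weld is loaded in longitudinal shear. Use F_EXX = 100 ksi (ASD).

R_n/Ω ≈ 208 kips

Effective throat (given) t_e = 0.375 in.
A_we = 0.375 × 18.5 = 6.938 in².
F_nw = 0.6 F_EXX = 60 ksi.
R_n/Ω = (60 × 6.938) / 2.0 = 208.1 kips.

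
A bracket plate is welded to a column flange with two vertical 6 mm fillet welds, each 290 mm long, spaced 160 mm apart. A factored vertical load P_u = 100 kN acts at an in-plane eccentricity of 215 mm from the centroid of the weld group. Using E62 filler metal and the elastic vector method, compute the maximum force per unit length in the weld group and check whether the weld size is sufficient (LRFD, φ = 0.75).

E62XX → F_EXX = 620 MPa.
Total weld length L_w = 580 mm. Treat welds as unit-width lines.
Polar moment about centroid: J = 2[d³/12 + d(b/2)²] = 2[290³/12 + 290×80²] = 7777000 mm³.
Direct shear f_v = P/L_w = 100×10³ / 580 = 172.4 N/mm (vertical).
Torsion M = P·e = 100×10³ × 215 = 21500000 N·mm.
Critical point at (x, y) = (80, 145) from centroid. f_tx = M·y/J = 400.9 N/mm; f_ty = M·x/J = 221.2 N/mm.
Resultant f_max = √[f_tx² + (f_v + f_ty)²] = √[400.9² + (172.4 + 221.2)²] = 561.8 N/mm.
Capacity per unit length: φr_n = 0.75 × 0.6 × 620 × (0.707 × 6) = 1184 N/mm.
561.8 ≤ 1184 → adequate.

f_max ≈ 562 N/mm; adequate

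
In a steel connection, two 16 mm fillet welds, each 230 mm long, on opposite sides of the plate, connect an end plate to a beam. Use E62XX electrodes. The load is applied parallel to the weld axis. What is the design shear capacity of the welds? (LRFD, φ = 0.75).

E62XX → F_EXX = 620 MPa.
Effective throat t_e = 0.707 × 16 = 11.31 mm.
Total length L = 460 mm; A_we = 11.31 × 460 = 5204 mm².
F_nw = 0.6 F_EXX = 0.6 × 620 = 372 MPa.
φR_n = 0.75 × 372 × 5204 × 10⁻³ = 1452 kN.

φR_n ≈ 1450 kN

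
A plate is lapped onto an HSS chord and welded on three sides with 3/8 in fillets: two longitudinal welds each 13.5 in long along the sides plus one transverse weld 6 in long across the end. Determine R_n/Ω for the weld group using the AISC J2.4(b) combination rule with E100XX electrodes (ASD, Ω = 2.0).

E100XX → F_EXX = 100 ksi.
t_e = 0.707 × 0.375 = 0.2651 in.
R_nwl = 0.6 × 100 × 0.2651 × 27 = 429.5 kip (longitudinal, 2 welds).
R_nwt = 0.6 × 100 × 0.2651 × 6 = 95.45 kip (transverse, base value).
(i) R_nwl + R_nwt = 524.9 kip; (ii) 0.85 R_nwl + 1.5 R_nwt = 508.2 kip.
R_n = max = 524.9 kip [governs: (i)]; R_n/Ω = 262.5 kip.

R_n/Ω ≈ 262 kip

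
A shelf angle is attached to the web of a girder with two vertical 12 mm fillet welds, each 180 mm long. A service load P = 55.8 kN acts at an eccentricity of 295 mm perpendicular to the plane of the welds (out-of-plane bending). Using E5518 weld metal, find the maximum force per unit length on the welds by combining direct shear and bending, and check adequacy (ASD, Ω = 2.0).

f_max ≈ 1530 N/mm; NOT adequate

E55XX → F_EXX = 550 MPa.
L_w = 2 × 180 = 360 mm; section modulus (unit throat) S = 2 × L²/6 = 10800 mm².
Direct shear f_v = P/L_w = 55.8×10³/360 = 155 N/mm.
Moment M = P × e = 55.8×10³ × 295 = 16461000 N·mm; bending f_b = M/S = 1524 N/mm.
f_max = √(f_v² + f_b²) = √(155² + 1524²) = 1532 N/mm.
r_n/Ω = (1/2.0) × 0.6 × 550 × (0.707 × 12) = 1400 N/mm → NOT adequate.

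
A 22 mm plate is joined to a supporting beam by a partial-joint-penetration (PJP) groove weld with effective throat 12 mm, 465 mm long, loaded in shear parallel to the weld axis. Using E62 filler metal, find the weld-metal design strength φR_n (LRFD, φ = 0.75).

E62XX → F_EXX = 620 MPa.
Effective throat (given) t_e = 12 mm.
A_we = 12 × 465 = 5580 mm².
F_nw = 0.6 F_EXX = 372 MPa.
φR_n = 0.75 × 372 × 5580 × 10⁻³ = 1557 kN.

φR_n ≈ 1560 kN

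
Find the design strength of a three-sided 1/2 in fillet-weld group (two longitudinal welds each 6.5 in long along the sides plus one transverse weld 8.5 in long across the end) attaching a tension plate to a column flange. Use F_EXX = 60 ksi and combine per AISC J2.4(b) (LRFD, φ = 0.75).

t_e = 0.707 × 0.5 = 0.3535 in.
R_nwl = 0.6 × 60 × 0.3535 × 13 = 165.4 kips (longitudinal, 2 welds).
R_nwt = 0.6 × 60 × 0.3535 × 8.5 = 108.2 kips (transverse, base value).
(i) R_nwl + R_nwt = 273.6 kips; (ii) 0.85 R_nwl + 1.5 R_nwt = 302.9 kips.
R_n = max = 302.9 kips [governs: (ii)]; φR_n = 227.2 kips.

φR_n ≈ 227 kips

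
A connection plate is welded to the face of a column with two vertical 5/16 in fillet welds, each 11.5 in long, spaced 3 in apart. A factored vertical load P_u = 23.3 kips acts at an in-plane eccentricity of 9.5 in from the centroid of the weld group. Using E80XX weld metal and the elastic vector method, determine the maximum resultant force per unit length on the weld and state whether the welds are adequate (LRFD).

E80XX → F_EXX = 80 ksi.
Total weld length L_w = 23 in. Treat welds as unit-width lines.
Polar moment about centroid: J = 2[d³/12 + d(b/2)²] = 2[11.5³/12 + 11.5×1.5²] = 305.2 in³.
Direct shear f_v = P/L_w = 23.3 / 23 = 1.013 kip/in (vertical).
Torsion M = P·e = 23.3 × 9.5 = 221.35 kip·in.
Critical point at (x, y) = (1.5, 5.75) from centroid. f_tx = M·y/J = 4.17 kip/in; f_ty = M·x/J = 1.088 kip/in.
Resultant f_max = √[f_tx² + (f_v + f_ty)²] = √[4.17² + (1.013 + 1.088)²] = 4.669 kip/in.
Capacity per unit length: φr_n = 0.75 × 0.6 × 80 × (0.707 × 0.3125) = 7.954 kip/in.
4.669 ≤ 7.954 → adequate.

f_max ≈ 4.67 kip/in; adequate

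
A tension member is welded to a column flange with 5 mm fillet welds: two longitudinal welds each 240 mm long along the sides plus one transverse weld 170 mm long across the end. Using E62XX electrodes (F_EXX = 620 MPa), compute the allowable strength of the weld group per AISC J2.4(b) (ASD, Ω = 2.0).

t_e = 0.707 × 5 = 3.535 mm.
R_nwl = 0.6 × 620 × 3.535 × 480 × 10⁻³ = 631.2 kN (longitudinal, 2 welds).
R_nwt = 0.6 × 620 × 3.535 × 170 × 10⁻³ = 223.6 kN (transverse, base value).
(i) R_nwl + R_nwt = 854.8 kN; (ii) 0.85 R_nwl + 1.5 R_nwt = 871.9 kN.
R_n = max = 871.9 kN [governs: (ii)]; R_n/Ω = 435.9 kN.

R_n/Ω ≈ 436 kN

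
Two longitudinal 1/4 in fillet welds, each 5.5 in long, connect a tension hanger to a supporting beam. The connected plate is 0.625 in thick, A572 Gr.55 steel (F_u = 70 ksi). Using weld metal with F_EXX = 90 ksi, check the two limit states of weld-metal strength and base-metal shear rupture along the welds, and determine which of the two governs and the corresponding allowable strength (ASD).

R_n/Ω ≈ 52.5 kip (weld metal governs)

t_e = 0.707 × 0.25 = 0.1767 in; L = 11 in.
Weld metal: R_n/Ω = (1/2.0) × 0.6 × 90 × 0.1767 × 11 = 52.49 kip.
Base metal (shear rupture): R_n/Ω = (1/2.0) × 0.6 × 70 × 0.625 × 11 = 144.4 kip.
Governing: weld metal.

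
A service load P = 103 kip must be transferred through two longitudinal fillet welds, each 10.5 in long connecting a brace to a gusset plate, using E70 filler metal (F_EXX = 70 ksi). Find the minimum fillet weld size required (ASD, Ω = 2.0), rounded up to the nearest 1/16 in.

w = 3/8 in

Total weld length L = 21 in.
Required throat t_e = P × Ω / (0.6 F_EXX × L) = 103 × 2.0 / (0.6 × 70 × 21) = 0.2336 in.
Required leg w = t_e / 0.707 = 0.3304 in → use 3/8 in.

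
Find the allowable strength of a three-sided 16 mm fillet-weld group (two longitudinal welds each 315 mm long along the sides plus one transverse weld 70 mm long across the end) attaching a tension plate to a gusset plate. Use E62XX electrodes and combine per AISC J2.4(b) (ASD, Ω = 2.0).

R_n/Ω ≈ 1470 kN

E62XX → F_EXX = 620 MPa.
t_e = 0.707 × 16 = 11.31 mm.
R_nwl = 0.6 × 620 × 11.31 × 630 × 10⁻³ = 2651 kN (longitudinal, 2 welds).
R_nwt = 0.6 × 620 × 11.31 × 70 × 10⁻³ = 294.6 kN (transverse, base value).
(i) R_nwl + R_nwt = 2946 kN; (ii) 0.85 R_nwl + 1.5 R_nwt = 2695 kN.
R_n = max = 2946 kN [governs: (i)]; R_n/Ω = 1473 kN.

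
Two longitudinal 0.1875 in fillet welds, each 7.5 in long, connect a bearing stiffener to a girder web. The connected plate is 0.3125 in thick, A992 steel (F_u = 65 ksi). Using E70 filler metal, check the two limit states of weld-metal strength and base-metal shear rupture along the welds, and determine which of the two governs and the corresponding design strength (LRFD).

φR_n ≈ 62.6 kips (weld metal governs)

E70XX → F_EXX = 70 ksi.
t_e = 0.707 × 0.1875 = 0.1326 in; L = 15 in.
Weld metal: φR_n = 0.75 × 0.6 × 70 × 0.1326 × 15 = 62.64 kips.
Base metal (shear rupture): φR_n = 0.75 × 0.6 × 65 × 0.3125 × 15 = 137.1 kips.
Governing: weld metal.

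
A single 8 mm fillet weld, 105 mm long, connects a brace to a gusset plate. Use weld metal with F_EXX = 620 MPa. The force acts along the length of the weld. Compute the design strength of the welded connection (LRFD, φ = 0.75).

Effective throat t_e = 0.707 × 8 = 5.656 mm.
Total length L = 105 mm; A_we = 5.656 × 105 = 593.9 mm².
F_nw = 0.6 F_EXX = 0.6 × 620 = 372 MPa.
φR_n = 0.75 × 372 × 593.9 × 10⁻³ = 165.7 kN.

φR_n ≈ 166 kN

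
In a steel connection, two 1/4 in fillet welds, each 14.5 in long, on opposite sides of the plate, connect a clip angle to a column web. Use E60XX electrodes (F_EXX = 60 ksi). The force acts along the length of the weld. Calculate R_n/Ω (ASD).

R_n/Ω ≈ 92.3 kip

Effective throat t_e = 0.707 × 0.25 = 0.1767 in.
Total length L = 29 in; A_we = 0.1767 × 29 = 5.126 in².
F_nw = 0.6 F_EXX = 0.6 × 60 = 36 ksi.
R_n = 36 × 5.126 = 184.5 kip; R_n/Ω = 184.5/2.0 = 92.26 kip.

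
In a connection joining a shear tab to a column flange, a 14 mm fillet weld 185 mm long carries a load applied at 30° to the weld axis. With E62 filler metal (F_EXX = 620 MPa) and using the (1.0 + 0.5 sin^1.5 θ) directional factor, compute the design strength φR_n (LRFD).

t_e = 0.707 × 14 = 9.898 mm; A_we = 9.898 × 185 = 1831 mm².
Directional factor: 1.0 + 0.5 sin^1.5(30°) = 1.177.
F_nw = 0.6 × 620 × 1.177 = 437.8 MPa.
φR_n = 0.75 × 437.8 × 1831 × 10⁻³ = 601.2 kN.

φR_n ≈ 601 kN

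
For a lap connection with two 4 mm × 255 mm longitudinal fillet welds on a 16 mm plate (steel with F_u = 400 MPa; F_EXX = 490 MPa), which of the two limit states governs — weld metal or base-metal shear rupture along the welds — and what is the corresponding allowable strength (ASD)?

R_n/Ω ≈ 212 kN (weld metal governs)

t_e = 0.707 × 4 = 2.828 mm; L = 510 mm.
Weld metal: R_n/Ω = (1/2.0) × 0.6 × 490 × 2.828 × 510 × 10⁻³ = 212 kN.
Base metal (shear rupture): R_n/Ω = (1/2.0) × 0.6 × 400 × 16 × 510 × 10⁻³ = 979.2 kN.
Governing: weld metal.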